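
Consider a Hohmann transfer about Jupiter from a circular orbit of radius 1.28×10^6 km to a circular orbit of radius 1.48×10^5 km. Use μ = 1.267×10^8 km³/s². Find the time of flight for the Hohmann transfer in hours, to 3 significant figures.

t = 46.8 hours

Transfer-ellipse semi-major axis a_t = (r₁ + r₂)/2 = (1.280×10^6 + 1.480×10^5)/2 = 7.140×10^5 km.
Half the transfer-orbit period gives t = π√(a_t³/μ) = 1.684×10^5 s.
Converting: 1.684×10^5 s ÷ 3600 s/hour = 46.8 hours.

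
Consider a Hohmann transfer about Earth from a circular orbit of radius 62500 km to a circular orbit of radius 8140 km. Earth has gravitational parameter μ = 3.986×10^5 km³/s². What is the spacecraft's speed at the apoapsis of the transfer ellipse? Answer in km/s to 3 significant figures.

v = 1.21 km/s

Transfer-ellipse semi-major axis a_t = (r₁ + r₂)/2 = (62500 + 8140)/2 = 35320 km.
At apoapsis, r = 62500 km.
Vis-viva: v = √[μ(2/r − 1/a_t)] = √[3.986×10^5 × (2/62500 − 1/35320)] = 1.212 km/s.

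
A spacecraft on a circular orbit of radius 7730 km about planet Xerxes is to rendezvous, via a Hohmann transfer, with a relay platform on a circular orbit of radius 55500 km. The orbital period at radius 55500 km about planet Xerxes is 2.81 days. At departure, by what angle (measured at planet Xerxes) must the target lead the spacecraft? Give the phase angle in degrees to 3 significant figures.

φ = 103°

From Kepler's third law T² = 4π²r³/μ at r = 55500 km, T = 2.81 days = 2.81 × 86400 s = 2.42784×10^5 s: μ = 4π²r³/T² = 1.14498×10^5 km³/s².
The Hohmann ellipse has a_t = (r₁ + r₂)/2 = 31615 km.
The half-period of the transfer ellipse is t = π√(a_t³/μ) = 52190 s.
Target angular speed ω₂ = √(μ/r₂³) = 2.588×10^-5 rad/s.
Angle swept by the target during transfer: ω₂·t = 1.3507 rad = 77.39°.
The spacecraft traverses 180° on the transfer ellipse, so the target must lead by 180° − 77.39° = 103°.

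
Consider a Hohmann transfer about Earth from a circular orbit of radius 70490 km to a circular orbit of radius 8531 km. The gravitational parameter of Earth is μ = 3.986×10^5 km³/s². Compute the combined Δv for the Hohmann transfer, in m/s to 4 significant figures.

Semi-major axis of the transfer orbit: a_t = (70490 + 8531)/2 = 39510.5 km.
Circular speed at r₁: v₁ = √(μ/r₁) = √(3.986×10^5/70490) = 2.378 km/s.
On the transfer ellipse at r₁, vis-viva equation gives v_a = √[μ(2/r₁ − 1/a_t)] = 1.105 km/s.
First burn Δv₁ = |v_a − v₁| = 1.273 km/s.
Circular speed at r₂: v₂ = √(μ/r₂) = 6.835 km/s.
Transfer-orbit speed at r₂: v_p = √[μ(2/r₂ − 1/a_t)] = 9.130 km/s.
Second burn Δv₂ = |v₂ − v_p| = 2.295 km/s.
Total Δv = Δv₁ + Δv₂ = 3.568 km/s.

Δv = 3568 m/s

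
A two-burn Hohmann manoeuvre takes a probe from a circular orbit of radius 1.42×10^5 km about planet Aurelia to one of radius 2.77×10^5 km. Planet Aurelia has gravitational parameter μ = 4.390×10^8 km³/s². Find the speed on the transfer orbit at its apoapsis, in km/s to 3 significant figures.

v = 32.8 km/s

Transfer-ellipse semi-major axis a_t = (r₁ + r₂)/2 = (1.420×10^5 + 2.770×10^5)/2 = 2.095×10^5 km.
At apoapsis, r = 2.770×10^5 km.
From the vis-viva equation, v = √[μ(2/r − 1/a_t)] = 32.78 km/s.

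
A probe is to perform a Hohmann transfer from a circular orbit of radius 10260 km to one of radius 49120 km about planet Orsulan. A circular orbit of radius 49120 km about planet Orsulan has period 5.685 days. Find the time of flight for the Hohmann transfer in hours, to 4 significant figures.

t = 32.06 hours

From Kepler's third law T² = 4π²r³/μ at r = 49120 km, T = 5.685 days = 5.685 × 86400 s = 4.91184×10^5 s: μ = 4π²r³/T² = 19393.1 km³/s².
Semi-major axis of the transfer orbit: a_t = (10260 + 49120)/2 = 29690 km.
Half the transfer-orbit period gives t = π√(a_t³/μ) = 1.154×10^5 s.
Converting: 1.154×10^5 s ÷ 3600 s/hour = 32.06 hours.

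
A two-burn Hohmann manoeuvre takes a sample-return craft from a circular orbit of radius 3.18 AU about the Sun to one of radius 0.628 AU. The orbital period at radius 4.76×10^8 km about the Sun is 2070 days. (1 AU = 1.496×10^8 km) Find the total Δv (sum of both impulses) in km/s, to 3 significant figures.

Δv = 18.1 km/s

From Kepler's third law T² = 4π²r³/μ at r = 4.76×10^8 km, T = 2070 days = 2070 × 86400 s = 1.78848×10^8 s: μ = 4π²r³/T² = 1.33111×10^11 km³/s².
In km: r₁ = 3.18 × 1.496×10^8 = 4.75728×10^8 km; r₂ = 0.628 × 1.496×10^8 = 9.39488×10^7 km.
Transfer-ellipse semi-major axis a_t = (r₁ + r₂)/2 = (4.75728×10^8 + 9.39488×10^7)/2 = 2.848384×10^8 km.
Circular speed at r₁: v₁ = √(μ/r₁) = √(1.33111×10^11/4.75728×10^8) = 16.7273 km/s.
Transfer-orbit speed at r₁ (v² = μ(2/r − 1/a)): v_a = √[μ(2/r₁ − 1/a_t)] = 9.60668 km/s.
First burn Δv₁ = |v_a − v₁| = 7.121 km/s.
Circular speed at r₂: v₂ = √(μ/r₂) = 37.641 km/s.
Transfer-orbit speed at r₂: v_p = √[μ(2/r₂ − 1/a_t)] = 48.645 km/s.
Second burn Δv₂ = |v₂ − v_p| = 11.00 km/s.
Total Δv = Δv₁ + Δv₂ = 18.12 km/s.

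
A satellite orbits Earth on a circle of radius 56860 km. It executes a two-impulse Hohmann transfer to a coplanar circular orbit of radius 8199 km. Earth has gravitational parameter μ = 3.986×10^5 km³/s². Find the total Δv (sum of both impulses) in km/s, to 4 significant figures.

Transfer-ellipse semi-major axis a_t = (r₁ + r₂)/2 = (56860 + 8199)/2 = 32529.5 km.
Circular speed at r₁: v₁ = √(μ/r₁) = √(3.986×10^5/56860) = 2.6477 km/s.
Transfer-orbit speed at r₁ (vis-viva): v_a = √[μ(2/r₁ − 1/a_t)] = 1.3293 km/s.
First burn Δv₁ = |v_a − v₁| = 1.318 km/s.
At r₂, v₂ = √(μ/r₂) = 6.972 km/s.
Transfer-orbit speed at r₂: v_p = √[μ(2/r₂ − 1/a_t)] = 9.218 km/s.
Second burn Δv₂ = |v₂ − v_p| = 2.246 km/s.
Total Δv = Δv₁ + Δv₂ = 3.564 km/s.

Δv = 3.564 km/s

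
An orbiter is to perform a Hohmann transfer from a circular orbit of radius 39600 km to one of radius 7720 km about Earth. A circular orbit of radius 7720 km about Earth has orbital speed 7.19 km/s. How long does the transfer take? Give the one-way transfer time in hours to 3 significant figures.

t = 5.03 hours

From the circular-orbit relation v² = μ/r at r = 7720 km: μ = v²r = (7.19)² × 7720 = 3.99094×10^5 km³/s².
The Hohmann ellipse has a_t = (r₁ + r₂)/2 = 23660 km.
Transfer time t = π√(a_t³/μ) = π√((23660)³ / 3.99094×10^5) = 18100 s.
Converting: 18100 s ÷ 3600 s/hour = 5.03 hours.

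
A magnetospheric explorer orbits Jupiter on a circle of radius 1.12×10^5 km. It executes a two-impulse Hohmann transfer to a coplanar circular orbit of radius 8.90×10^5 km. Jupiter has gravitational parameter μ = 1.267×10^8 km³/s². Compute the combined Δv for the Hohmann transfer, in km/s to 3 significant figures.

Semi-major axis of the transfer orbit: a_t = (1.120×10^5 + 8.900×10^5)/2 = 5.010×10^5 km.
Circular speed at r₁: v₁ = √(μ/r₁) = √(1.267×10^8/1.120×10^5) = 33.6341 km/s.
On the transfer ellipse at r₁, vis-viva equation gives v_p = √[μ(2/r₁ − 1/a_t)] = 44.8286 km/s.
First burn Δv₁ = |v_p − v₁| = 11.19 km/s.
At r₂, v₂ = √(μ/r₂) = 11.931 km/s.
Transfer-orbit speed at r₂: v_a = √[μ(2/r₂ − 1/a_t)] = 5.6414 km/s.
Second burn Δv₂ = |v₂ − v_a| = 6.290 km/s.
Δv = Δv₁ + Δv₂ = 11.19 + 6.290 = 17.48 km/s.

Δv = 17.5 km/s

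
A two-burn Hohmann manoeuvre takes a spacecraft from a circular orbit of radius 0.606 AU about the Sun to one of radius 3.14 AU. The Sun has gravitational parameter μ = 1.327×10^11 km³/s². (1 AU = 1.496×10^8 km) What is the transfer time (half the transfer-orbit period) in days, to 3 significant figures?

In km: r₁ = 0.606 × 1.496×10^8 = 9.06576×10^7 km; r₂ = 3.14 × 1.496×10^8 = 4.69744×10^8 km.
The Hohmann ellipse has a_t = (r₁ + r₂)/2 = 2.802008×10^8 km.
Half the transfer-orbit period gives t = π√(a_t³/μ) = 4.045×10^7 s.
Converting: 4.045×10^7 s ÷ 86400 s/day = 468 days.

t = 468 days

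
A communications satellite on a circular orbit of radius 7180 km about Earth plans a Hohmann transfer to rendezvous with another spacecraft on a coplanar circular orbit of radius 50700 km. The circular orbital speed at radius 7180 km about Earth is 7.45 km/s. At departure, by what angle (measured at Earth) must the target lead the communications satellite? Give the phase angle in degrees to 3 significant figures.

φ = 102°

From the circular-orbit relation v² = μ/r at r = 7180 km: μ = v²r = (7.45)² × 7180 = 3.98508×10^5 km³/s².
The Hohmann ellipse has a_t = (r₁ + r₂)/2 = 28940 km.
Transfer time t = π√(a_t³/μ) = 24500.7 s.
The target's mean motion on its circular orbit is ω₂ = √(μ/r₂³) = 5.52976×10^-5 rad/s.
Angle swept by the target during transfer: ω₂·t = 1.35483 rad = 77.63°.
Arrival is 180° from departure on the ellipse, so φ = 180° − 77.63° = 102°.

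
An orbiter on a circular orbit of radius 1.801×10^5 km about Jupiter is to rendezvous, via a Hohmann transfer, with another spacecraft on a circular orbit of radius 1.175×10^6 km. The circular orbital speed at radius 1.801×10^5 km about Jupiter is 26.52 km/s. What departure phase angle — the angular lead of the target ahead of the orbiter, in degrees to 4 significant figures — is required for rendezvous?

From the circular-orbit relation v² = μ/r at r = 1.801×10^5 km: μ = v²r = (26.52)² × 1.801×10^5 = 1.26666×10^8 km³/s².
The Hohmann ellipse has a_t = (r₁ + r₂)/2 = 6.7755×10^5 km.
The half-period of the transfer ellipse is t = π√(a_t³/μ) = 1.55680×10^5 s.
Target angular speed ω₂ = √(μ/r₂³) = 8.83636×10^-6 rad/s.
Angle swept by the target during transfer: ω₂·t = 1.3756 rad = 78.82°.
Arrival is 180° from departure on the ellipse, so φ = 180° − 78.82° = 101.2°.

φ = 101.2°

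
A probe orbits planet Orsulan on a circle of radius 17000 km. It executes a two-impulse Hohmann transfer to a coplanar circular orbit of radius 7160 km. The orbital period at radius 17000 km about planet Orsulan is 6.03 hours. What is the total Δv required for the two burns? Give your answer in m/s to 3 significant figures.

Δv = 2540 m/s

From Kepler's third law T² = 4π²r³/μ at r = 17000 km, T = 6.03 hours = 6.03 × 3600 s = 21708 s: μ = 4π²r³/T² = 4.11592×10^5 km³/s².
Transfer-ellipse semi-major axis a_t = (r₁ + r₂)/2 = (17000 + 7160)/2 = 12080 km.
Circular speed at r₁: v₁ = √(μ/r₁) = √(4.11592×10^5/17000) = 4.9205 km/s.
Transfer-orbit speed at r₁ (vis-viva equation): v_a = √[μ(2/r₁ − 1/a_t)] = 3.7882 km/s.
First burn Δv₁ = |v_a − v₁| = 1.1323 km/s.
At r₂, v₂ = √(μ/r₂) = 7.5819 km/s.
Transfer-orbit speed at r₂: v_p = √[μ(2/r₂ − 1/a_t)] = 8.9943 km/s.
Second burn Δv₂ = |v₂ − v_p| = 1.4124 km/s.
Total Δv = Δv₁ + Δv₂ = 2.545 km/s.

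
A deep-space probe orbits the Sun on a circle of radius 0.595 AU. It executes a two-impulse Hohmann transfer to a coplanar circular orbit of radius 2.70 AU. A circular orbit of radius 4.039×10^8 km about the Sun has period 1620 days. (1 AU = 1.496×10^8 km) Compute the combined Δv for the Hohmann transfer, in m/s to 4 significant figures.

Δv = 18060 m/s

From Kepler's third law T² = 4π²r³/μ at r = 4.039×10^8 km, T = 1620 days = 1620 × 86400 s = 1.39968×10^8 s: μ = 4π²r³/T² = 1.32777×10^11 km³/s².
In km: r₁ = 0.595 × 1.496×10^8 = 8.9012×10^7 km; r₂ = 2.70 × 1.496×10^8 = 4.0392×10^8 km.
Semi-major axis of the transfer orbit: a_t = (8.9012×10^7 + 4.0392×10^8)/2 = 2.46466×10^8 km.
Circular speed at r₁: v₁ = √(μ/r₁) = √(1.32777×10^11/8.9012×10^7) = 38.622 km/s.
On the transfer ellipse at r₁, v² = μ(2/r − 1/a) gives v_p = √[μ(2/r₁ − 1/a_t)] = 49.443 km/s.
First burn Δv₁ = |v_p − v₁| = 10.821 km/s.
At r₂, v₂ = √(μ/r₂) = 18.1307 km/s.
Transfer-orbit speed at r₂: v_a = √[μ(2/r₂ − 1/a_t)] = 10.8958 km/s.
Second burn Δv₂ = |v₂ − v_a| = 7.2349 km/s.
Total Δv = Δv₁ + Δv₂ = 18.06 km/s.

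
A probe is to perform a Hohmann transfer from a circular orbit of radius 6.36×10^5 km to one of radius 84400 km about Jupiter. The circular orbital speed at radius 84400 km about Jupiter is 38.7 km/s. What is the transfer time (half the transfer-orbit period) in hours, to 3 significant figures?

From the circular-orbit relation v² = μ/r at r = 84400 km: μ = v²r = (38.7)² × 84400 = 1.26405×10^8 km³/s².
The Hohmann ellipse has a_t = (r₁ + r₂)/2 = 3.602×10^5 km.
By Kepler's third law the transfer-orbit period is T = 2π√(a_t³/μ), so t = T/2 = 60410 s.
Converting: 60410 s ÷ 3600 s/hour = 16.8 hours.

t = 16.8 hours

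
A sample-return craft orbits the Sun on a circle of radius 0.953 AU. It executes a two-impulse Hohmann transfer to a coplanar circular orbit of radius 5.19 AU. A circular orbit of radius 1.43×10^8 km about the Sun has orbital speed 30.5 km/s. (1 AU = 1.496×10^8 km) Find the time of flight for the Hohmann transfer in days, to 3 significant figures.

From the circular-orbit relation v² = μ/r at r = 1.43×10^8 km: μ = v²r = (30.5)² × 1.43×10^8 = 1.33026×10^11 km³/s².
In km: r₁ = 0.953 × 1.496×10^8 = 1.425688×10^8 km; r₂ = 5.19 × 1.496×10^8 = 7.76424×10^8 km.
Semi-major axis of the transfer orbit: a_t = (1.425688×10^8 + 7.76424×10^8)/2 = 4.594964×10^8 km.
Transfer time t = π√(a_t³/μ) = π√((4.594964×10^8)³ / 1.33026×10^11) = 8.484×10^7 s.
Converting: 8.484×10^7 s ÷ 86400 s/day = 982 days.

t = 982 days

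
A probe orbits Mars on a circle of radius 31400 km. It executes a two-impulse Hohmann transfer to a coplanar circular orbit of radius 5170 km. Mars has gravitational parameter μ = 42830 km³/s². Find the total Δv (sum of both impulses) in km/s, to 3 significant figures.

Δv = 1.44 km/s

Semi-major axis of the transfer orbit: a_t = (31400 + 5170)/2 = 18285 km.
Circular speed at r₁: v₁ = √(μ/r₁) = √(42830/31400) = 1.1679 km/s.
Transfer-orbit speed at r₁ (vis-viva equation): v_a = √[μ(2/r₁ − 1/a_t)] = 0.62102 km/s.
First burn Δv₁ = |v_a − v₁| = 0.5469 km/s.
At r₂, v₂ = √(μ/r₂) = 2.8783 km/s.
Transfer-orbit speed at r₂: v_p = √[μ(2/r₂ − 1/a_t)] = 3.7718 km/s.
Second burn Δv₂ = |v₂ − v_p| = 0.8935 km/s.
Δv = Δv₁ + Δv₂ = 0.5469 + 0.8935 = 1.440 km/s.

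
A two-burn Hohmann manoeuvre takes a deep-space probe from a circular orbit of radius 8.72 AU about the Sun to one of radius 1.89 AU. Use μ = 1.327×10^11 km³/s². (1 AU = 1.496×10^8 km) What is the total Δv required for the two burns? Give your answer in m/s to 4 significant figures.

In km: r₁ = 8.72 × 1.496×10^8 = 1.304512×10^9 km; r₂ = 1.89 × 1.496×10^8 = 2.82744×10^8 km.
Semi-major axis of the transfer orbit: a_t = (1.304512×10^9 + 2.82744×10^8)/2 = 7.93628×10^8 km.
At r₁ the circular-orbit speed is v₁ = √(μ/r₁) = 10.086 km/s.
Transfer-orbit speed at r₁ (v² = μ(2/r − 1/a)): v_a = √[μ(2/r₁ − 1/a_t)] = 6.0200 km/s.
First burn Δv₁ = |v_a − v₁| = 4.066 km/s.
At r₂, v₂ = √(μ/r₂) = 21.664 km/s.
Transfer-orbit speed at r₂: v_p = √[μ(2/r₂ − 1/a_t)] = 27.775 km/s.
Second burn Δv₂ = |v₂ − v_p| = 6.111 km/s.
Total Δv = Δv₁ + Δv₂ = 10.18 km/s.

Δv = 10180 m/s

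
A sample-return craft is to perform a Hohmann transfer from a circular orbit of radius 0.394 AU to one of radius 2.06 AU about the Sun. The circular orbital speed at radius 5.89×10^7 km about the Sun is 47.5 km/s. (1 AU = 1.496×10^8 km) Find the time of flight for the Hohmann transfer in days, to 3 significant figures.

From the circular-orbit relation v² = μ/r at r = 5.89×10^7 km: μ = v²r = (47.5)² × 5.89×10^7 = 1.32893×10^11 km³/s².
In km: r₁ = 0.394 × 1.496×10^8 = 5.89424×10^7 km; r₂ = 2.06 × 1.496×10^8 = 3.08176×10^8 km.
Semi-major axis of the transfer orbit: a_t = (5.89424×10^7 + 3.08176×10^8)/2 = 1.835592×10^8 km.
By Kepler's third law the transfer-orbit period is T = 2π√(a_t³/μ), so t = T/2 = 2.143×10^7 s.
Converting: 2.143×10^7 s ÷ 86400 s/day = 248 days.

t = 248 days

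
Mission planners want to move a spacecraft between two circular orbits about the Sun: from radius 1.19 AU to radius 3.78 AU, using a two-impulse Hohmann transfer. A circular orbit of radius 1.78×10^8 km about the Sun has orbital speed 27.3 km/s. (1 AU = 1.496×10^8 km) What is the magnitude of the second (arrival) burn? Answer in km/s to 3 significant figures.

Δv₂ = 4.72 km/s

From the circular-orbit relation v² = μ/r at r = 1.78×10^8 km: μ = v²r = (27.3)² × 1.78×10^8 = 1.32662×10^11 km³/s².
In km: r₁ = 1.19 × 1.496×10^8 = 1.78024×10^8 km; r₂ = 3.78 × 1.496×10^8 = 5.65488×10^8 km.
Transfer-ellipse semi-major axis a_t = (r₁ + r₂)/2 = (1.78024×10^8 + 5.65488×10^8)/2 = 3.71756×10^8 km.
On the circular orbit at r = 5.65488×10^8 km, v_c = √(μ/r) = 15.3165 km/s.
Transfer-orbit speed at the same r (vis-viva, a = a_t): v_t = √[μ(2/r − 1/a_t)] = 10.5992 km/s.
Δv₂ = |v_t − v_c| = |10.5992 − 15.3165| = 4.717 km/s.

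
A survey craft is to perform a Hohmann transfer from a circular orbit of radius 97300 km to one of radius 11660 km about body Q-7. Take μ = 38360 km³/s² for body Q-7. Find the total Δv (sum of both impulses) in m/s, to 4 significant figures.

Semi-major axis of the transfer orbit: a_t = (97300 + 11660)/2 = 54480 km.
At r₁ the circular-orbit speed is v₁ = √(μ/r₁) = 0.6279 km/s.
On the transfer ellipse at r₁, vis-viva equation gives v_a = √[μ(2/r₁ − 1/a_t)] = 0.2905 km/s.
First burn Δv₁ = |v_a − v₁| = 0.3374 km/s.
Circular speed at r₂: v₂ = √(μ/r₂) = 1.8138 km/s.
Transfer-orbit speed at r₂: v_p = √[μ(2/r₂ − 1/a_t)] = 2.4240 km/s.
Second burn Δv₂ = |v₂ − v_p| = 0.6102 km/s.
Total Δv = Δv₁ + Δv₂ = 0.9476 km/s.

Δv = 947.6 m/s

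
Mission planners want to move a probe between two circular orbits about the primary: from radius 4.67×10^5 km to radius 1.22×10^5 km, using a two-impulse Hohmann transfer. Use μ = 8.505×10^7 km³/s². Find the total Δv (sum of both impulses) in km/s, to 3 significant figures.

Semi-major axis of the transfer orbit: a_t = (4.670×10^5 + 1.220×10^5)/2 = 2.945×10^5 km.
Circular speed at r₁: v₁ = √(μ/r₁) = √(8.505×10^7/4.670×10^5) = 13.495 km/s.
Transfer-orbit speed at r₁ (v² = μ(2/r − 1/a)): v_a = √[μ(2/r₁ − 1/a_t)] = 8.6859 km/s.
First burn Δv₁ = |v_a − v₁| = 4.809 km/s.
At r₂, v₂ = √(μ/r₂) = 26.4032 km/s.
Transfer-orbit speed at r₂: v_p = √[μ(2/r₂ − 1/a_t)] = 33.2486 km/s.
Second burn Δv₂ = |v₂ − v_p| = 6.845 km/s.
Δv = Δv₁ + Δv₂ = 4.809 + 6.845 = 11.65 km/s.

Δv = 11.7 km/s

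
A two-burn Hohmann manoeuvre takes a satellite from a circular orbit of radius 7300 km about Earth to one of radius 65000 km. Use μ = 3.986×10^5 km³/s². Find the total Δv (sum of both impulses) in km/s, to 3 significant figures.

Semi-major axis of the transfer orbit: a_t = (7300 + 65000)/2 = 36150 km.
Circular speed at r₁: v₁ = √(μ/r₁) = √(3.986×10^5/7300) = 7.3894 km/s.
Transfer-orbit speed at r₁ (v² = μ(2/r − 1/a)): v_p = √[μ(2/r₁ − 1/a_t)] = 9.9085 km/s.
First burn Δv₁ = |v_p − v₁| = 2.519 km/s.
Circular speed at r₂: v₂ = √(μ/r₂) = 2.47635 km/s.
Transfer-orbit speed at r₂: v_a = √[μ(2/r₂ − 1/a_t)] = 1.11281 km/s.
Second burn Δv₂ = |v₂ − v_a| = 1.364 km/s.
Δv = Δv₁ + Δv₂ = 2.519 + 1.364 = 3.883 km/s.

Δv = 3.88 km/s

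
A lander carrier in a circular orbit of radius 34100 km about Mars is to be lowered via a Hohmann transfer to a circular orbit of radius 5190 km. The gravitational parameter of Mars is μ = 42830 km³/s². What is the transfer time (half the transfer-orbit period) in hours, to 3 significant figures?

t = 11.6 hours

The Hohmann ellipse has a_t = (r₁ + r₂)/2 = 19645 km.
Transfer time t = π√(a_t³/μ) = π√((19645)³ / 42830) = 41800 s.
Converting: 41800 s ÷ 3600 s/hour = 11.6 hours.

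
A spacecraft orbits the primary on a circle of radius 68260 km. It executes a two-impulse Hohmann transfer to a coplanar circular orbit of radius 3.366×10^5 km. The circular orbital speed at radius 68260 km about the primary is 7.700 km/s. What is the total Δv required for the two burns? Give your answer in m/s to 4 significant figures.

Δv = 3683 m/s

From the circular-orbit relation v² = μ/r at r = 68260 km: μ = v²r = (7.700)² × 68260 = 4.04714×10^6 km³/s².
The Hohmann ellipse has a_t = (r₁ + r₂)/2 = 2.0243×10^5 km.
At r₁ the circular-orbit speed is v₁ = √(μ/r₁) = 7.700 km/s.
On the transfer ellipse at r₁, vis-viva equation gives v_p = √[μ(2/r₁ − 1/a_t)] = 9.929 km/s.
First burn Δv₁ = |v_p − v₁| = 2.229 km/s.
At r₂, v₂ = √(μ/r₂) = 3.468 km/s.
Transfer-orbit speed at r₂: v_a = √[μ(2/r₂ − 1/a_t)] = 2.014 km/s.
Second burn Δv₂ = |v₂ − v_a| = 1.454 km/s.
Δv = Δv₁ + Δv₂ = 2.229 + 1.454 = 3.683 km/s.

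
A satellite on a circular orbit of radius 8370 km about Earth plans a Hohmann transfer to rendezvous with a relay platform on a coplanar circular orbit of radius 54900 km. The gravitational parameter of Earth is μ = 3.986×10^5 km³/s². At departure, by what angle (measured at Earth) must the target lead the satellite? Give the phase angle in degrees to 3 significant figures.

The Hohmann ellipse has a_t = (r₁ + r₂)/2 = 31635 km.
The half-period of the transfer ellipse is t = π√(a_t³/μ) = 27998.4 s.
The target's mean motion on its circular orbit is ω₂ = √(μ/r₂³) = 4.90806×10^-5 rad/s.
Angle swept by the target during transfer: ω₂·t = 1.37418 rad = 78.73°.
Arrival is 180° from departure on the ellipse, so φ = 180° − 78.73° = 101°.

φ = 101°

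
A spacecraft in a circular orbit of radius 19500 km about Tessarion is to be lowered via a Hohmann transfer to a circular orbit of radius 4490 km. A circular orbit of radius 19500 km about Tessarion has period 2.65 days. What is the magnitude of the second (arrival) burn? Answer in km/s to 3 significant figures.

Δv₂ = 0.307 km/s

From Kepler's third law T² = 4π²r³/μ at r = 19500 km, T = 2.65 days = 2.65 × 86400 s = 2.2896×10^5 s: μ = 4π²r³/T² = 5583.99 km³/s².
The Hohmann ellipse has a_t = (r₁ + r₂)/2 = 11995 km.
Circular speed at r = 4490 km: v_c = √(μ/r) = 1.1152 km/s.
Vis-viva on the transfer ellipse at r = 4490 km gives v_t = √[μ(2/r − 1/a_t)] = 1.4219 km/s.
Δv₂ = |v_t − v_c| = |1.4219 − 1.1152| = 0.3067 km/s.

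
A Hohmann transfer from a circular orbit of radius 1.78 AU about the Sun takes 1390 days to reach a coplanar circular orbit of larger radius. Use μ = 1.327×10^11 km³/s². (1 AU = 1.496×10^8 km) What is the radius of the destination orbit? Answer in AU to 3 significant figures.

In km: r₁ = 1.78 × 1.496×10^8 = 2.66288×10^8 km.
Transfer time t = 1390 days = 1.20096×10^8 s, and t = π√(a_t³/μ).
So a_t = (μ t²/π²)^(1/3) = (1.327×10^11 × (1.20096×10^8)² / π²)^(1/3) = 5.7882×10^8 km.
Since a_t = (r₁ + r₂)/2, r₂ = 2a_t − r₁ = 2×5.7882×10^8 − 2.66288×10^8 = 8.91352×10^8 km.
In AU: r₂ = 8.91352×10^8 / 1.496×10^8 = 5.96 AU.

r₂ = 5.96 AU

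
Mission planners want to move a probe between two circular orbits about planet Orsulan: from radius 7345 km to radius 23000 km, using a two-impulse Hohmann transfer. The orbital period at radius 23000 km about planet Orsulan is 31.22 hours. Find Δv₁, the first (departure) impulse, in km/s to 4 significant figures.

From Kepler's third law T² = 4π²r³/μ at r = 23000 km, T = 31.22 hours = 31.22 × 3600 s = 1.12392×10^5 s: μ = 4π²r³/T² = 38025.3 km³/s².
Transfer-ellipse semi-major axis a_t = (r₁ + r₂)/2 = (7345 + 23000)/2 = 15172.5 km.
Circular speed at r = 7345 km: v_c = √(μ/r) = 2.2753 km/s.
Vis-viva on the transfer ellipse at r = 7345 km gives v_t = √[μ(2/r − 1/a_t)] = 2.8014 km/s.
Δv₁ = |v_t − v_c| = |2.8014 − 2.2753| = 0.5261 km/s.

Δv₁ = 0.5261 km/s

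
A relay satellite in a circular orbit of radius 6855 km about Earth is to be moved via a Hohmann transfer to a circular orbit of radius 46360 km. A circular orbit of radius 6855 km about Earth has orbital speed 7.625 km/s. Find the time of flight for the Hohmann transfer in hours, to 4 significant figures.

t = 5.999 hours

From the circular-orbit relation v² = μ/r at r = 6855 km: μ = v²r = (7.625)² × 6855 = 3.98554×10^5 km³/s².
The Hohmann ellipse has a_t = (r₁ + r₂)/2 = 26607.5 km.
Half the transfer-orbit period gives t = π√(a_t³/μ) = 21598 s.
Converting: 21598 s ÷ 3600 s/hour = 5.999 hours.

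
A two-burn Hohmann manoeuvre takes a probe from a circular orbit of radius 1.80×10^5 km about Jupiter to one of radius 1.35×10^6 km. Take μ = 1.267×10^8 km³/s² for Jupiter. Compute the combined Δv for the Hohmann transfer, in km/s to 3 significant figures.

Δv = 13.7 km/s

Transfer-ellipse semi-major axis a_t = (r₁ + r₂)/2 = (1.800×10^5 + 1.350×10^6)/2 = 7.650×10^5 km.
Circular speed at r₁: v₁ = √(μ/r₁) = √(1.267×10^8/1.800×10^5) = 26.531 km/s.
Transfer-orbit speed at r₁ (vis-viva equation): v_p = √[μ(2/r₁ − 1/a_t)] = 35.244 km/s.
First burn Δv₁ = |v_p − v₁| = 8.713 km/s.
Circular speed at r₂: v₂ = √(μ/r₂) = 9.68772 km/s.
Transfer-orbit speed at r₂: v_a = √[μ(2/r₂ − 1/a_t)] = 4.69923 km/s.
Second burn Δv₂ = |v₂ − v_a| = 4.988 km/s.
Δv = Δv₁ + Δv₂ = 8.713 + 4.988 = 13.70 km/s.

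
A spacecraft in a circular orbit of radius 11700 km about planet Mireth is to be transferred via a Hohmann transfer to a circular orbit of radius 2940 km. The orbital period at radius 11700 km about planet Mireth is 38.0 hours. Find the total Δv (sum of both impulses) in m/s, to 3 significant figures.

From Kepler's third law T² = 4π²r³/μ at r = 11700 km, T = 38.0 hours = 38.0 × 3600 s = 1.368×10^5 s: μ = 4π²r³/T² = 3378.66 km³/s².
The Hohmann ellipse has a_t = (r₁ + r₂)/2 = 7320 km.
Circular speed at r₁: v₁ = √(μ/r₁) = √(3378.66/11700) = 0.5374 km/s.
Transfer-orbit speed at r₁ (v² = μ(2/r − 1/a)): v_a = √[μ(2/r₁ − 1/a_t)] = 0.3406 km/s.
First burn Δv₁ = |v_a − v₁| = 0.1968 km/s.
At r₂, v₂ = √(μ/r₂) = 1.0720 km/s.
Transfer-orbit speed at r₂: v_p = √[μ(2/r₂ − 1/a_t)] = 1.3553 km/s.
Second burn Δv₂ = |v₂ − v_p| = 0.2833 km/s.
Δv = Δv₁ + Δv₂ = 0.1968 + 0.2833 = 0.4801 km/s.

Δv = 480 m/s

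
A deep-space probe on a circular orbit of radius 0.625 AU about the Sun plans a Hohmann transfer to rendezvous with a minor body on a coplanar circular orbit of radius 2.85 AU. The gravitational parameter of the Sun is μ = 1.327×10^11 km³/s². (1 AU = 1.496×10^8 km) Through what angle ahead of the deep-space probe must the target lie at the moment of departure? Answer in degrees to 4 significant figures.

φ = 94.32°

In km: r₁ = 0.625 × 1.496×10^8 = 9.350×10^7 km; r₂ = 2.85 × 1.496×10^8 = 4.2636×10^8 km.
Transfer-ellipse semi-major axis a_t = (r₁ + r₂)/2 = (9.350×10^7 + 4.2636×10^8)/2 = 2.5993×10^8 km.
Transfer time t = π√(a_t³/μ) = 3.6141×10^7 s.
The target's mean motion on its circular orbit is ω₂ = √(μ/r₂³) = 4.1378×10^-8 rad/s.
Angle swept by the target during transfer: ω₂·t = 1.4954 rad = 85.68°.
The deep-space probe traverses 180° on the transfer ellipse, so the target must lead by 180° − 85.68° = 94.32°.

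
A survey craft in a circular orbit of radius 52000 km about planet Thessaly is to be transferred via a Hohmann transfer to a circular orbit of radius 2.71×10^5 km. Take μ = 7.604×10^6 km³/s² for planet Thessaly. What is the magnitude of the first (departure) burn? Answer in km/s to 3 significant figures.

Δv₁ = 3.57 km/s

The Hohmann ellipse has a_t = (r₁ + r₂)/2 = 1.615×10^5 km.
On the circular orbit at r = 52000 km, v_c = √(μ/r) = 12.093 km/s.
Vis-viva on the transfer ellipse at r = 52000 km gives v_t = √[μ(2/r − 1/a_t)] = 15.665 km/s.
Δv₁ = |v_t − v_c| = |15.665 − 12.093| = 3.572 km/s.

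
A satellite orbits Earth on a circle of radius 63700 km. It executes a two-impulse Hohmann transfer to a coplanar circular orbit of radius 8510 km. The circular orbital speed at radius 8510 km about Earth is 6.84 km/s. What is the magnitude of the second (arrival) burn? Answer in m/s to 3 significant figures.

Δv₂ = 2250 m/s

From the circular-orbit relation v² = μ/r at r = 8510 km: μ = v²r = (6.84)² × 8510 = 3.98145×10^5 km³/s².
Semi-major axis of the transfer orbit: a_t = (63700 + 8510)/2 = 36105 km.
On the circular orbit at r = 8510 km, v_c = √(μ/r) = 6.840 km/s.
Vis-viva on the transfer ellipse at r = 8510 km gives v_t = √[μ(2/r − 1/a_t)] = 9.085 km/s.
Δv₂ = |v_t − v_c| = |9.085 − 6.840| = 2.245 km/s.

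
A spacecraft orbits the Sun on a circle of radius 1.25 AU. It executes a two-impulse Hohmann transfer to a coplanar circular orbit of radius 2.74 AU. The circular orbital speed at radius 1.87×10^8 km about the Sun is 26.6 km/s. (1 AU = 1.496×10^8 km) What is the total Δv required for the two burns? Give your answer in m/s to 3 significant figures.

From the circular-orbit relation v² = μ/r at r = 1.87×10^8 km: μ = v²r = (26.6)² × 1.87×10^8 = 1.32314×10^11 km³/s².
In km: r₁ = 1.25 × 1.496×10^8 = 1.870×10^8 km; r₂ = 2.74 × 1.496×10^8 = 4.09904×10^8 km.
Transfer-ellipse semi-major axis a_t = (r₁ + r₂)/2 = (1.870×10^8 + 4.09904×10^8)/2 = 2.98452×10^8 km.
At r₁ the circular-orbit speed is v₁ = √(μ/r₁) = 26.600 km/s.
On the transfer ellipse at r₁, v² = μ(2/r − 1/a) gives v_p = √[μ(2/r₁ − 1/a_t)] = 31.173 km/s.
First burn Δv₁ = |v_p − v₁| = 4.573 km/s.
Circular speed at r₂: v₂ = √(μ/r₂) = 17.966 km/s.
Transfer-orbit speed at r₂: v_a = √[μ(2/r₂ − 1/a_t)] = 14.221 km/s.
Second burn Δv₂ = |v₂ − v_a| = 3.745 km/s.
Δv = Δv₁ + Δv₂ = 4.573 + 3.745 = 8.318 km/s.

Δv = 8320 m/s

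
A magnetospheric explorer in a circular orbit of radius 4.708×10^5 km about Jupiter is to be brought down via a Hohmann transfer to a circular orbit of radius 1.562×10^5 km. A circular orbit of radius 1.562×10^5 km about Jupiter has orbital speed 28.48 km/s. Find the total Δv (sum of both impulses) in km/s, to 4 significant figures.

Δv = 11.25 km/s

From the circular-orbit relation v² = μ/r at r = 1.562×10^5 km: μ = v²r = (28.48)² × 1.562×10^5 = 1.26695×10^8 km³/s².
Transfer-ellipse semi-major axis a_t = (r₁ + r₂)/2 = (4.708×10^5 + 1.562×10^5)/2 = 3.135×10^5 km.
At r₁ the circular-orbit speed is v₁ = √(μ/r₁) = 16.404 km/s.
Transfer-orbit speed at r₁ (vis-viva): v_a = √[μ(2/r₁ − 1/a_t)] = 11.579 km/s.
First burn Δv₁ = |v_a − v₁| = 4.825 km/s.
Circular speed at r₂: v₂ = √(μ/r₂) = 28.480 km/s.
Transfer-orbit speed at r₂: v_p = √[μ(2/r₂ − 1/a_t)] = 34.901 km/s.
Second burn Δv₂ = |v₂ − v_p| = 6.421 km/s.
Δv = Δv₁ + Δv₂ = 4.825 + 6.421 = 11.25 km/s.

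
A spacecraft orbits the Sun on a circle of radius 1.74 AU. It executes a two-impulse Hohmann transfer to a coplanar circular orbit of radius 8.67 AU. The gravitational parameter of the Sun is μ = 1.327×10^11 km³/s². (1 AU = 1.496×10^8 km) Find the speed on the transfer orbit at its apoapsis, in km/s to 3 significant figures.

v = 5.85 km/s

In km: r₁ = 1.74 × 1.496×10^8 = 2.60304×10^8 km; r₂ = 8.67 × 1.496×10^8 = 1.297032×10^9 km.
Transfer-ellipse semi-major axis a_t = (r₁ + r₂)/2 = (2.60304×10^8 + 1.297032×10^9)/2 = 7.78668×10^8 km.
The apoapsis of the transfer ellipse is at r = 1.297032×10^9 km.
Applying v² = μ(2/r − 1/a_t): v = 5.848 km/s.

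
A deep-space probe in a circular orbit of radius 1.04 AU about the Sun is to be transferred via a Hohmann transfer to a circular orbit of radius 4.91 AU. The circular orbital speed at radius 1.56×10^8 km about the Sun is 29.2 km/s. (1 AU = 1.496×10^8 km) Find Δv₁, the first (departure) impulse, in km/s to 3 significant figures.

From the circular-orbit relation v² = μ/r at r = 1.56×10^8 km: μ = v²r = (29.2)² × 1.56×10^8 = 1.33012×10^11 km³/s².
In km: r₁ = 1.04 × 1.496×10^8 = 1.55584×10^8 km; r₂ = 4.91 × 1.496×10^8 = 7.34536×10^8 km.
The Hohmann ellipse has a_t = (r₁ + r₂)/2 = 4.4506×10^8 km.
Circular speed at r = 1.55584×10^8 km: v_c = √(μ/r) = 29.239 km/s.
Transfer-orbit speed at the same r (vis-viva, a = a_t): v_t = √[μ(2/r − 1/a_t)] = 37.563 km/s.
Δv₁ = |v_t − v_c| = |37.563 − 29.239| = 8.324 km/s.

Δv₁ = 8.32 km/s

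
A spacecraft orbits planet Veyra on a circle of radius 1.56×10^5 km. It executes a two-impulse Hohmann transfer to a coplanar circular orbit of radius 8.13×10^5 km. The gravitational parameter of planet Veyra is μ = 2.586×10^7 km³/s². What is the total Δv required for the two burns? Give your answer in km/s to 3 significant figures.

Δv = 6.24 km/s

Transfer-ellipse semi-major axis a_t = (r₁ + r₂)/2 = (1.560×10^5 + 8.130×10^5)/2 = 4.845×10^5 km.
Circular speed at r₁: v₁ = √(μ/r₁) = √(2.586×10^7/1.560×10^5) = 12.875 km/s.
Transfer-orbit speed at r₁ (v² = μ(2/r − 1/a)): v_p = √[μ(2/r₁ − 1/a_t)] = 16.678 km/s.
First burn Δv₁ = |v_p − v₁| = 3.803 km/s.
At r₂, v₂ = √(μ/r₂) = 5.640 km/s.
Transfer-orbit speed at r₂: v_a = √[μ(2/r₂ − 1/a_t)] = 3.200 km/s.
Second burn Δv₂ = |v₂ − v_a| = 2.440 km/s.
Δv = Δv₁ + Δv₂ = 3.803 + 2.440 = 6.243 km/s.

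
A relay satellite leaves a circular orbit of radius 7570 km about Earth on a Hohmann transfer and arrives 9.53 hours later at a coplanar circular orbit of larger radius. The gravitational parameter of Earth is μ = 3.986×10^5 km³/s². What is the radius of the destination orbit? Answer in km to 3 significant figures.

r₂ = 64900 km

Transfer time t = 9.53 hours = 34308 s, and t = π√(a_t³/μ).
So a_t = (μ t²/π²)^(1/3) = (3.986×10^5 × (34308)² / π²)^(1/3) = 36225 km.
Since a_t = (r₁ + r₂)/2, r₂ = 2a_t − r₁ = 2×36225 − 7570 = 64880 km.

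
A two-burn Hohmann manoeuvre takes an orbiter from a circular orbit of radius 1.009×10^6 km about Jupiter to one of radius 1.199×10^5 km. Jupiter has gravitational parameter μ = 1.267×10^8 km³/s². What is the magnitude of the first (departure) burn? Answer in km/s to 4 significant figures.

Δv₁ = 6.041 km/s

The Hohmann ellipse has a_t = (r₁ + r₂)/2 = 5.6445×10^5 km.
Circular speed at r = 1.009×10^6 km: v_c = √(μ/r) = 11.206 km/s.
Vis-viva on the transfer ellipse at r = 1.009×10^6 km gives v_t = √[μ(2/r − 1/a_t)] = 5.1646 km/s.
Δv₁ = |v_t − v_c| = |5.1646 − 11.206| = 6.041 km/s.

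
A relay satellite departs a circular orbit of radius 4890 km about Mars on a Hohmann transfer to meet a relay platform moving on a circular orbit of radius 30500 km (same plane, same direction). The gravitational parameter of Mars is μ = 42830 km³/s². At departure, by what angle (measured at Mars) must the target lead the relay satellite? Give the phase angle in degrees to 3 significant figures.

The Hohmann ellipse has a_t = (r₁ + r₂)/2 = 17695 km.
Transfer time t = π√(a_t³/μ) = 35732 s.
Target angular speed ω₂ = √(μ/r₂³) = 3.8853×10^-5 rad/s.
Angle swept by the target during transfer: ω₂·t = 1.3883 rad = 79.54°.
Arrival is 180° from departure on the ellipse, so φ = 180° − 79.54° = 100°.

φ = 100°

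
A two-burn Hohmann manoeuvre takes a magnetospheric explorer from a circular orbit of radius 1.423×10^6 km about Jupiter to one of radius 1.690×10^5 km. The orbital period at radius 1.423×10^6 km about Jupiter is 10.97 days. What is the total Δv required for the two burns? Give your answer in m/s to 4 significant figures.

Δv = 14310 m/s

From Kepler's third law T² = 4π²r³/μ at r = 1.423×10^6 km, T = 10.97 days = 10.97 × 86400 s = 9.47808×10^5 s: μ = 4π²r³/T² = 1.26629×10^8 km³/s².
Transfer-ellipse semi-major axis a_t = (r₁ + r₂)/2 = (1.423×10^6 + 1.690×10^5)/2 = 7.960×10^5 km.
At r₁ the circular-orbit speed is v₁ = √(μ/r₁) = 9.4333 km/s.
On the transfer ellipse at r₁, v² = μ(2/r − 1/a) gives v_a = √[μ(2/r₁ − 1/a_t)] = 4.3466 km/s.
First burn Δv₁ = |v_a − v₁| = 5.087 km/s.
At r₂, v₂ = √(μ/r₂) = 27.373 km/s.
Transfer-orbit speed at r₂: v_p = √[μ(2/r₂ − 1/a_t)] = 36.599 km/s.
Second burn Δv₂ = |v₂ − v_p| = 9.226 km/s.
Total Δv = Δv₁ + Δv₂ = 14.31 km/s.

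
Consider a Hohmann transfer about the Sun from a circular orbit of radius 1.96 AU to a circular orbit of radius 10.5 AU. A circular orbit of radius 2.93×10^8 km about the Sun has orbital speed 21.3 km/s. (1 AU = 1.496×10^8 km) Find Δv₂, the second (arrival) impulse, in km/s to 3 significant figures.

From the circular-orbit relation v² = μ/r at r = 2.93×10^8 km: μ = v²r = (21.3)² × 2.93×10^8 = 1.32931×10^11 km³/s².
In km: r₁ = 1.96 × 1.496×10^8 = 2.93216×10^8 km; r₂ = 10.5 × 1.496×10^8 = 1.5708×10^9 km.
Transfer-ellipse semi-major axis a_t = (r₁ + r₂)/2 = (2.93216×10^8 + 1.5708×10^9)/2 = 9.32008×10^8 km.
On the circular orbit at r = 1.5708×10^9 km, v_c = √(μ/r) = 9.199 km/s.
Vis-viva on the transfer ellipse at r = 1.5708×10^9 km gives v_t = √[μ(2/r − 1/a_t)] = 5.160 km/s.
Δv₂ = |v_t − v_c| = |5.160 − 9.199| = 4.039 km/s.

Δv₂ = 4.04 km/s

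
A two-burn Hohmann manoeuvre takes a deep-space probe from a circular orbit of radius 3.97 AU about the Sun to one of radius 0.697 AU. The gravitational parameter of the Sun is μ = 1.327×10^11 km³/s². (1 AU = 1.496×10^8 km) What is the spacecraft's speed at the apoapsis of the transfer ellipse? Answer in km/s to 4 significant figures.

v = 8.169 km/s

In km: r₁ = 3.97 × 1.496×10^8 = 5.93912×10^8 km; r₂ = 0.697 × 1.496×10^8 = 1.042712×10^8 km.
Transfer-ellipse semi-major axis a_t = (r₁ + r₂)/2 = (5.93912×10^8 + 1.042712×10^8)/2 = 3.490916×10^8 km.
At apoapsis, r = 5.93912×10^8 km.
Vis-viva: v = √[μ(2/r − 1/a_t)] = √[1.327×10^11 × (2/5.93912×10^8 − 1/3.490916×10^8)] = 8.169 km/s.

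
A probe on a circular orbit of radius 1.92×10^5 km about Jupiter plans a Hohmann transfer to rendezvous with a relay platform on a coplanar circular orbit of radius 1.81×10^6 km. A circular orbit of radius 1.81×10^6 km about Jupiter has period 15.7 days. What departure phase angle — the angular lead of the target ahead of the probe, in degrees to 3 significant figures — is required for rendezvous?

φ = 106°

From Kepler's third law T² = 4π²r³/μ at r = 1.81×10^6 km, T = 15.7 days = 15.7 × 86400 s = 1.35648×10^6 s: μ = 4π²r³/T² = 1.27224×10^8 km³/s².
Transfer-ellipse semi-major axis a_t = (r₁ + r₂)/2 = (1.920×10^5 + 1.810×10^6)/2 = 1.001×10^6 km.
Transfer time t = π√(a_t³/μ) = 2.789×10^5 s.
The target's mean motion on its circular orbit is ω₂ = √(μ/r₂³) = 4.632×10^-6 rad/s.
Angle swept by the target during transfer: ω₂·t = 1.292 rad = 74.03°.
The probe traverses 180° on the transfer ellipse, so the target must lead by 180° − 74.03° = 106°.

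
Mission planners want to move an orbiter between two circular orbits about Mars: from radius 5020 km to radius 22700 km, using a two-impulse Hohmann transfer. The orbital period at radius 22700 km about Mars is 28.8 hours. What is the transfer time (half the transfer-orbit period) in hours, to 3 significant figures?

t = 6.87 hours

From Kepler's third law T² = 4π²r³/μ at r = 22700 km, T = 28.8 hours = 28.8 × 3600 s = 1.0368×10^5 s: μ = 4π²r³/T² = 42958.3 km³/s².
The Hohmann ellipse has a_t = (r₁ + r₂)/2 = 13860 km.
By Kepler's third law the transfer-orbit period is T = 2π√(a_t³/μ), so t = T/2 = 24730 s.
Converting: 24730 s ÷ 3600 s/hour = 6.87 hours.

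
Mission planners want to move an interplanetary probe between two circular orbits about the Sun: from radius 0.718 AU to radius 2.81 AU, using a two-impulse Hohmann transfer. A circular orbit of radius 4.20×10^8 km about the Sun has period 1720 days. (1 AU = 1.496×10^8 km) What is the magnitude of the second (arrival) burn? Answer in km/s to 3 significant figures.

Δv₂ = 6.43 km/s

From Kepler's third law T² = 4π²r³/μ at r = 4.20×10^8 km, T = 1720 days = 1720 × 86400 s = 1.48608×10^8 s: μ = 4π²r³/T² = 1.32441×10^11 km³/s².
In km: r₁ = 0.718 × 1.496×10^8 = 1.074128×10^8 km; r₂ = 2.81 × 1.496×10^8 = 4.20376×10^8 km.
The Hohmann ellipse has a_t = (r₁ + r₂)/2 = 2.638944×10^8 km.
On the circular orbit at r = 4.20376×10^8 km, v_c = √(μ/r) = 17.750 km/s.
Vis-viva on the transfer ellipse at r = 4.20376×10^8 km gives v_t = √[μ(2/r − 1/a_t)] = 11.324 km/s.
Δv₂ = |v_t − v_c| = |11.324 − 17.750| = 6.426 km/s.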